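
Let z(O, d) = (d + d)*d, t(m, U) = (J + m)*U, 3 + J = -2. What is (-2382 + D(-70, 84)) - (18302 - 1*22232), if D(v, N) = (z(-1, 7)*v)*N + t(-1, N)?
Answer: -575196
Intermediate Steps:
J = -5 (J = -3 - 2 = -5)
t(m, U) = U*(-5 + m) (t(m, U) = (-5 + m)*U = U*(-5 + m))
z(O, d) = 2*d² (z(O, d) = (2*d)*d = 2*d²)
D(v, N) = -6*N + 98*N*v (D(v, N) = ((2*7²)*v)*N + N*(-5 - 1) = ((2*49)*v)*N + N*(-6) = (98*v)*N - 6*N = 98*N*v - 6*N = -6*N + 98*N*v)
(-2382 + D(-70, 84)) - (18302 - 1*22232) = (-2382 + 2*84*(-3 + 49*(-70))) - (18302 - 1*22232) = (-2382 + 2*84*(-3 - 3430)) - (18302 - 22232) = (-2382 + 2*84*(-3433)) - 1*(-3930) = (-2382 - 576744) + 3930 = -579126 + 3930 = -575196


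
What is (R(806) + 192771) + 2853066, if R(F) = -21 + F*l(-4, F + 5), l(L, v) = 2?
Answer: 3047428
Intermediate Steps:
R(F) = -21 + 2*F (R(F) = -21 + F*2 = -21 + 2*F)
(R(806) + 192771) + 2853066 = ((-21 + 2*806) + 192771) + 2853066 = ((-21 + 1612) + 192771) + 2853066 = (1591 + 192771) + 2853066 = 194362 + 2853066 = 3047428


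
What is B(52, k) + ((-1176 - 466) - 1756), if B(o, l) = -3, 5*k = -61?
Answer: -3401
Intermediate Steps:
k = -61/5 (k = (⅕)*(-61) = -61/5 ≈ -12.200)
B(52, k) + ((-1176 - 466) - 1756) = -3 + ((-1176 - 466) - 1756) = -3 + (-1642 - 1756) = -3 - 3398 = -3401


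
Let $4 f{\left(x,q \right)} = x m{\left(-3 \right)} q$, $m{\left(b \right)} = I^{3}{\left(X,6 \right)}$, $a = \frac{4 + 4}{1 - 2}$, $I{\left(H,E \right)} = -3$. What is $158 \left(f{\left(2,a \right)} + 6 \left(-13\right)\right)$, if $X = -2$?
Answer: $4740$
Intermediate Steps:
$a = -8$ ($a = \frac{8}{-1} = 8 \left(-1\right) = -8$)
$m{\left(b \right)} = -27$ ($m{\left(b \right)} = \left(-3\right)^{3} = -27$)
$f{\left(x,q \right)} = - \frac{27 q x}{4}$ ($f{\left(x,q \right)} = \frac{x \left(-27\right) q}{4} = \frac{- 27 x q}{4} = \frac{\left(-27\right) q x}{4} = - \frac{27 q x}{4}$)
$158 \left(f{\left(2,a \right)} + 6 \left(-13\right)\right) = 158 \left(\left(- \frac{27}{4}\right) \left(-8\right) 2 + 6 \left(-13\right)\right) = 158 \left(108 - 78\right) = 158 \cdot 30 = 4740$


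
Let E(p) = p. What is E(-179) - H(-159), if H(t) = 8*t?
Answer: 1093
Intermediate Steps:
E(-179) - H(-159) = -179 - 8*(-159) = -179 - 1*(-1272) = -179 + 1272 = 1093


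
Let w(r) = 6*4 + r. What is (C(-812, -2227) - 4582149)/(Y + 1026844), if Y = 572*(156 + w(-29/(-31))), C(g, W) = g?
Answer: -142071791/35040512 ≈ -4.0545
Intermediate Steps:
w(r) = 24 + r
Y = 3208348/31 (Y = 572*(156 + (24 - 29/(-31))) = 572*(156 + (24 - 29*(-1/31))) = 572*(156 + (24 + 29/31)) = 572*(156 + 773/31) = 572*(5609/31) = 3208348/31 ≈ 1.0350e+5)
(C(-812, -2227) - 4582149)/(Y + 1026844) = (-812 - 4582149)/(3208348/31 + 1026844) = -4582961/35040512/31 = -4582961*31/35040512 = -142071791/35040512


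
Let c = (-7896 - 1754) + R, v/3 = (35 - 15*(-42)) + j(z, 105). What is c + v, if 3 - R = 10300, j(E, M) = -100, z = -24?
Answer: -18252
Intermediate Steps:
R = -10297 (R = 3 - 1*10300 = 3 - 10300 = -10297)
v = 1695 (v = 3*((35 - 15*(-42)) - 100) = 3*((35 + 630) - 100) = 3*(665 - 100) = 3*565 = 1695)
c = -19947 (c = (-7896 - 1754) - 10297 = -9650 - 10297 = -19947)
c + v = -19947 + 1695 = -18252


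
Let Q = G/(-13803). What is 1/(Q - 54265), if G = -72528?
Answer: -4601/249649089 ≈ -1.8430e-5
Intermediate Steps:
Q = 24176/4601 (Q = -72528/(-13803) = -72528*(-1/13803) = 24176/4601 ≈ 5.2545)
1/(Q - 54265) = 1/(24176/4601 - 54265) = 1/(-249649089/4601) = -4601/249649089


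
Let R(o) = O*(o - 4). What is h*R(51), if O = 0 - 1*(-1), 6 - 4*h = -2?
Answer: 94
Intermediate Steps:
h = 2 (h = 3/2 - 1/4*(-2) = 3/2 + 1/2 = 2)
O = 1 (O = 0 + 1 = 1)
R(o) = -4 + o (R(o) = 1*(o - 4) = 1*(-4 + o) = -4 + o)
h*R(51) = 2*(-4 + 51) = 2*47 = 94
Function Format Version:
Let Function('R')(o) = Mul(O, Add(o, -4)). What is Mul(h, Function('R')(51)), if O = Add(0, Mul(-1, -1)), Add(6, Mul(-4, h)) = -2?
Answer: 94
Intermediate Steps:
h = 2 (h = Add(Rational(3, 2), Mul(Rational(-1, 4), -2)) = Add(Rational(3, 2), Rational(1, 2)) = 2)
O = 1 (O = Add(0, 1) = 1)
Function('R')(o) = Add(-4, o) (Function('R')(o) = Mul(1, Add(o, -4)) = Mul(1, Add(-4, o)) = Add(-4, o))
Mul(h, Function('R')(51)) = Mul(2, Add(-4, 51)) = Mul(2, 47) = 94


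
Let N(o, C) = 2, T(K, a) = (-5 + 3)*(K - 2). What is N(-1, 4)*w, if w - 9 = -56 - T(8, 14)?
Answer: -70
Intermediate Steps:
T(K, a) = 4 - 2*K (T(K, a) = -2*(-2 + K) = 4 - 2*K)
w = -35 (w = 9 + (-56 - (4 - 2*8)) = 9 + (-56 - (4 - 16)) = 9 + (-56 - 1*(-12)) = 9 + (-56 + 12) = 9 - 44 = -35)
N(-1, 4)*w = 2*(-35) = -70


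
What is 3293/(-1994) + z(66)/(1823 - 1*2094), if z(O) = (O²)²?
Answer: -37836515987/540374 ≈ -70019.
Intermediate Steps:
z(O) = O⁴
3293/(-1994) + z(66)/(1823 - 1*2094) = 3293/(-1994) + 66⁴/(1823 - 1*2094) = 3293*(-1/1994) + 18974736/(1823 - 2094) = -3293/1994 + 18974736/(-271) = -3293/1994 + 18974736*(-1/271) = -3293/1994 - 18974736/271 = -37836515987/540374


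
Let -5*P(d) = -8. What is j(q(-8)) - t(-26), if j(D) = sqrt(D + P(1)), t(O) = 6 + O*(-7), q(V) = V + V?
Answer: -188 + 6*I*sqrt(10)/5 ≈ -188.0 + 3.7947*I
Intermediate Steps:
q(V) = 2*V
P(d) = 8/5 (P(d) = -1/5*(-8) = 8/5)
t(O) = 6 - 7*O
j(D) = sqrt(8/5 + D) (j(D) = sqrt(D + 8/5) = sqrt(8/5 + D))
j(q(-8)) - t(-26) = sqrt(40 + 25*(2*(-8)))/5 - (6 - 7*(-26)) = sqrt(40 + 25*(-16))/5 - (6 + 182) = sqrt(40 - 400)/5 - 1*188 = sqrt(-360)/5 - 188 = (6*I*sqrt(10))/5 - 188 = 6*I*sqrt(10)/5 - 188 = -188 + 6*I*sqrt(10)/5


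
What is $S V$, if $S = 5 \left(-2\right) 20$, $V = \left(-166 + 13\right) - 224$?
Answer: $75400$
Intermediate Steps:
$V = -377$ ($V = -153 - 224 = -377$)
$S = -200$ ($S = \left(-10\right) 20 = -200$)
$S V = \left(-200\right) \left(-377\right) = 75400$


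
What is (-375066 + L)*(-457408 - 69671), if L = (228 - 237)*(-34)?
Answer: 197528126040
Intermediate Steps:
L = 306 (L = -9*(-34) = 306)
(-375066 + L)*(-457408 - 69671) = (-375066 + 306)*(-457408 - 69671) = -374760*(-527079) = 197528126040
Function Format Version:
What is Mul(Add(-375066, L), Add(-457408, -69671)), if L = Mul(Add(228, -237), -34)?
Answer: 197528126040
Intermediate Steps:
L = 306 (L = Mul(-9, -34) = 306)
Mul(Add(-375066, L), Add(-457408, -69671)) = Mul(Add(-375066, 306), Add(-457408, -69671)) = Mul(-374760, -527079) = 197528126040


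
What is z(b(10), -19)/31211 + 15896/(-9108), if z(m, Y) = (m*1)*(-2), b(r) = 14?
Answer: -5395490/3089889 ≈ -1.7462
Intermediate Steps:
z(m, Y) = -2*m (z(m, Y) = m*(-2) = -2*m)
z(b(10), -19)/31211 + 15896/(-9108) = -2*14/31211 + 15896/(-9108) = -28*1/31211 + 15896*(-1/9108) = -28/31211 - 3974/2277 = -5395490/3089889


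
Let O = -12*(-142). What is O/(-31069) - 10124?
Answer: -314544260/31069 ≈ -10124.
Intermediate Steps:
O = 1704
O/(-31069) - 10124 = 1704/(-31069) - 10124 = 1704*(-1/31069) - 10124 = -1704/31069 - 10124 = -314544260/31069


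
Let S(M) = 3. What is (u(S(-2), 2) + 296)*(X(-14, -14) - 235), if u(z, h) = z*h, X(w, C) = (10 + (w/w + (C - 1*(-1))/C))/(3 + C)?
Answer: -5489907/77 ≈ -71298.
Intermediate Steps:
X(w, C) = (11 + (1 + C)/C)/(3 + C) (X(w, C) = (10 + (1 + (C + 1)/C))/(3 + C) = (10 + (1 + (1 + C)/C))/(3 + C) = (11 + (1 + C)/C)/(3 + C))
u(z, h) = h*z
(u(S(-2), 2) + 296)*(X(-14, -14) - 235) = (2*3 + 296)*((1 + 12*(-14))/((-14)*(3 - 14)) - 235) = (6 + 296)*(-1/14*(1 - 168)/(-11) - 235) = 302*(-1/14*(-1/11)*(-167) - 235) = 302*(-167/154 - 235) = 302*(-36357/154) = -5489907/77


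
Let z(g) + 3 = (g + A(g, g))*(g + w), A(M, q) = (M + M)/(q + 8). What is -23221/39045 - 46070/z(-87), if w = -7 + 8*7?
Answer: -657827243/44133865 ≈ -14.905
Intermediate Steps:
A(M, q) = 2*M/(8 + q) (A(M, q) = (2*M)/(8 + q) = 2*M/(8 + q))
w = 49 (w = -7 + 56 = 49)
z(g) = -3 + (49 + g)*(g + 2*g/(8 + g)) (z(g) = -3 + (g + 2*g/(8 + g))*(g + 49) = -3 + (g + 2*g/(8 + g))*(49 + g) = -3 + (49 + g)*(g + 2*g/(8 + g)))
-23221/39045 - 46070/z(-87) = -23221/39045 - 46070*(8 - 87)/(-24 + (-87)**3 + 59*(-87)**2 + 487*(-87)) = -23221*1/39045 - 46070*(-79/(-24 - 658503 + 59*7569 - 42369)) = -23221/39045 - 46070*(-79/(-24 - 658503 + 446571 - 42369)) = -23221/39045 - 46070/((-1/79*(-254325))) = -23221/39045 - 46070/254325/79 = -23221/39045 - 46070*79/254325 = -23221/39045 - 727906/50865 = -657827243/44133865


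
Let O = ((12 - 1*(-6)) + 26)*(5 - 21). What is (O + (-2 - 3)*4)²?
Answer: 524176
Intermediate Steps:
O = -704 (O = ((12 + 6) + 26)*(-16) = (18 + 26)*(-16) = 44*(-16) = -704)
(O + (-2 - 3)*4)² = (-704 + (-2 - 3)*4)² = (-704 - 5*4)² = (-704 - 20)² = (-724)² = 524176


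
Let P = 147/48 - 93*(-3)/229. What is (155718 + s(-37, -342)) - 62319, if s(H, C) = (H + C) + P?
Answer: 340840965/3664 ≈ 93024.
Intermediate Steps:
P = 15685/3664 (P = 147*(1/48) + 279*(1/229) = 49/16 + 279/229 = 15685/3664 ≈ 4.2808)
s(H, C) = 15685/3664 + C + H (s(H, C) = (H + C) + 15685/3664 = (C + H) + 15685/3664 = 15685/3664 + C + H)
(155718 + s(-37, -342)) - 62319 = (155718 + (15685/3664 - 342 - 37)) - 62319 = (155718 - 1372971/3664) - 62319 = 569177781/3664 - 62319 = 340840965/3664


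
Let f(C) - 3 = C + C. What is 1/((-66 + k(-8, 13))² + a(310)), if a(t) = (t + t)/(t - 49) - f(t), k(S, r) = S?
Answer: 261/1267253 ≈ 0.00020596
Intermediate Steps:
f(C) = 3 + 2*C (f(C) = 3 + (C + C) = 3 + 2*C)
a(t) = -3 - 2*t + 2*t/(-49 + t) (a(t) = (t + t)/(t - 49) - (3 + 2*t) = (2*t)/(-49 + t) + (-3 - 2*t) = 2*t/(-49 + t) + (-3 - 2*t) = -3 - 2*t + 2*t/(-49 + t))
1/((-66 + k(-8, 13))² + a(310)) = 1/((-66 - 8)² + (147 - 2*310² + 97*310)/(-49 + 310)) = 1/((-74)² + (147 - 2*96100 + 30070)/261) = 1/(5476 + (147 - 192200 + 30070)/261) = 1/(5476 + (1/261)*(-161983)) = 1/(5476 - 161983/261) = 1/(1267253/261) = 261/1267253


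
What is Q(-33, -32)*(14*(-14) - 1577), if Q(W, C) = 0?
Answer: 0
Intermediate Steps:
Q(-33, -32)*(14*(-14) - 1577) = 0*(14*(-14) - 1577) = 0*(-196 - 1577) = 0*(-1773) = 0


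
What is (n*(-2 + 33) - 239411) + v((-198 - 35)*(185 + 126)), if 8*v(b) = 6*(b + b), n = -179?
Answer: -707309/2 ≈ -3.5365e+5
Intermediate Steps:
v(b) = 3*b/2 (v(b) = (6*(b + b))/8 = (6*(2*b))/8 = (12*b)/8 = 3*b/2)
(n*(-2 + 33) - 239411) + v((-198 - 35)*(185 + 126)) = (-179*(-2 + 33) - 239411) + 3*((-198 - 35)*(185 + 126))/2 = (-179*31 - 239411) + 3*(-233*311)/2 = (-5549 - 239411) + (3/2)*(-72463) = -244960 - 217389/2 = -707309/2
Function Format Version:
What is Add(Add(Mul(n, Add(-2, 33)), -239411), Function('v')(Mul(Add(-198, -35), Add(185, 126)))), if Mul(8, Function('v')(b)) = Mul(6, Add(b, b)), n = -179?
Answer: Rational(-707309, 2) ≈ -3.5365e+5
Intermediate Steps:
Function('v')(b) = Mul(Rational(3, 2), b) (Function('v')(b) = Mul(Rational(1, 8), Mul(6, Add(b, b))) = Mul(Rational(1, 8), Mul(6, Mul(2, b))) = Mul(Rational(1, 8), Mul(12, b)) = Mul(Rational(3, 2), b))
Add(Add(Mul(n, Add(-2, 33)), -239411), Function('v')(Mul(Add(-198, -35), Add(185, 126)))) = Add(Add(Mul(-179, Add(-2, 33)), -239411), Mul(Rational(3, 2), Mul(Add(-198, -35), Add(185, 126)))) = Add(Add(Mul(-179, 31), -239411), Mul(Rational(3, 2), Mul(-233, 311))) = Add(Add(-5549, -239411), Mul(Rational(3, 2), -72463)) = Add(-244960, Rational(-217389, 2)) = Rational(-707309, 2)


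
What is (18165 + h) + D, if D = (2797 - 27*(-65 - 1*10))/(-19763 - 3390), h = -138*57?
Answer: 238447925/23153 ≈ 10299.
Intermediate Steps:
h = -7866
D = -4822/23153 (D = (2797 - 27*(-65 - 10))/(-23153) = (2797 - 27*(-75))*(-1/23153) = (2797 + 2025)*(-1/23153) = 4822*(-1/23153) = -4822/23153 ≈ -0.20827)
(18165 + h) + D = (18165 - 7866) - 4822/23153 = 10299 - 4822/23153 = 238447925/23153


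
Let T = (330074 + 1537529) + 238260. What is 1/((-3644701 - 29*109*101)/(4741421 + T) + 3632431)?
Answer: 3423642/12436141351721 ≈ 2.7530e-7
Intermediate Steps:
T = 2105863 (T = 1867603 + 238260 = 2105863)
1/((-3644701 - 29*109*101)/(4741421 + T) + 3632431) = 1/((-3644701 - 29*109*101)/(4741421 + 2105863) + 3632431) = 1/((-3644701 - 3161*101)/6847284 + 3632431) = 1/((-3644701 - 319261)*(1/6847284) + 3632431) = 1/(-3963962*1/6847284 + 3632431) = 1/(-1981981/3423642 + 3632431) = 1/(12436141351721/3423642) = 3423642/12436141351721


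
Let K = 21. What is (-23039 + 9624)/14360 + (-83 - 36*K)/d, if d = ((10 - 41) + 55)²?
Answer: -494377/206784 ≈ -2.3908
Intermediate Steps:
d = 576 (d = (-31 + 55)² = 24² = 576)
(-23039 + 9624)/14360 + (-83 - 36*K)/d = (-23039 + 9624)/14360 + (-83 - 36*21)/576 = -13415*1/14360 + (-83 - 756)*(1/576) = -2683/2872 - 839*1/576 = -2683/2872 - 839/576 = -494377/206784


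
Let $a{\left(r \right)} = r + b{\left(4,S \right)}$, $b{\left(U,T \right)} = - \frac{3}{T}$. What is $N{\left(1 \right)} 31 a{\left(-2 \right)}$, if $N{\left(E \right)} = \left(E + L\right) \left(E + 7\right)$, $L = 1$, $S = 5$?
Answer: $- \frac{6448}{5} \approx -1289.6$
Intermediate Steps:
$N{\left(E \right)} = \left(1 + E\right) \left(7 + E\right)$ ($N{\left(E \right)} = \left(E + 1\right) \left(E + 7\right) = \left(1 + E\right) \left(7 + E\right)$)
$a{\left(r \right)} = - \frac{3}{5} + r$ ($a{\left(r \right)} = r - \frac{3}{5} = - \frac{3}{5} + r$)
$N{\left(1 \right)} 31 a{\left(-2 \right)} = \left(7 + 1^{2} + 8 \cdot 1\right) 31 \left(- \frac{3}{5} - 2\right) = \left(7 + 1 + 8\right) 31 \left(- \frac{13}{5}\right) = 16 \cdot 31 \left(- \frac{13}{5}\right) = 496 \left(- \frac{13}{5}\right) = - \frac{6448}{5}$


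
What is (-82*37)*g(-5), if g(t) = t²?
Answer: -75850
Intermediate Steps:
(-82*37)*g(-5) = -82*37*(-5)² = -3034*25 = -75850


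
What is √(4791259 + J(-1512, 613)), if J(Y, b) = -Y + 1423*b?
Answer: √5665070 ≈ 2380.1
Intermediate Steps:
√(4791259 + J(-1512, 613)) = √(4791259 + (-1*(-1512) + 1423*613)) = √(4791259 + (1512 + 872299)) = √(4791259 + 873811) = √5665070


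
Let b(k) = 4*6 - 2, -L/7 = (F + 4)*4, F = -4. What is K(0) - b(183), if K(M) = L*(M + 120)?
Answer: -22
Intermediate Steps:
L = 0 (L = -7*(-4 + 4)*4 = -0*4 = -7*0 = 0)
b(k) = 22 (b(k) = 24 - 2 = 22)
K(M) = 0 (K(M) = 0*(M + 120) = 0*(120 + M) = 0)
K(0) - b(183) = 0 - 1*22 = 0 - 22 = -22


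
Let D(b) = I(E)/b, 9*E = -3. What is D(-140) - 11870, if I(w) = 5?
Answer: -332361/28 ≈ -11870.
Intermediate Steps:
E = -⅓ (E = (⅑)*(-3) = -⅓ ≈ -0.33333)
D(b) = 5/b
D(-140) - 11870 = 5/(-140) - 11870 = 5*(-1/140) - 11870 = -1/28 - 11870 = -332361/28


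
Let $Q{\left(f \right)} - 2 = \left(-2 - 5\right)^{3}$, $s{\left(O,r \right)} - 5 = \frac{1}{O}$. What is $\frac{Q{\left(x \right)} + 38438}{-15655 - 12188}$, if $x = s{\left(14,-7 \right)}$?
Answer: $- \frac{12699}{9281} \approx -1.3683$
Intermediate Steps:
$s{\left(O,r \right)} = 5 + \frac{1}{O}$
$x = \frac{71}{14}$ ($x = 5 + \frac{1}{14} = \frac{71}{14} \approx 5.0714$)
$Q{\left(f \right)} = -341$ ($Q{\left(f \right)} = 2 + \left(-2 - 5\right)^{3} = 2 + \left(-7\right)^{3} = 2 - 343 = -341$)
$\frac{Q{\left(x \right)} + 38438}{-15655 - 12188} = \frac{-341 + 38438}{-15655 - 12188} = \frac{38097}{-27843} = 38097 \left(- \frac{1}{27843}\right) = - \frac{12699}{9281}$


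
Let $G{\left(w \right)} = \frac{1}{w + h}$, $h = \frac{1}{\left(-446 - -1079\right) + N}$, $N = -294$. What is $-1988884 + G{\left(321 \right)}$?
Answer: $- \frac{216430356541}{108820} \approx -1.9889 \cdot 10^{6}$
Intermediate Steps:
$h = \frac{1}{339}$ ($h = \frac{1}{\left(-446 - -1079\right) - 294} = \frac{1}{\left(-446 + 1079\right) - 294} = \frac{1}{633 - 294} = \frac{1}{339} \approx 0.0029499$)
$G{\left(w \right)} = \frac{1}{\frac{1}{339} + w}$ ($G{\left(w \right)} = \frac{1}{w + \frac{1}{339}} = \frac{1}{\frac{1}{339} + w}$)
$-1988884 + G{\left(321 \right)} = -1988884 + \frac{339}{1 + 339 \cdot 321} = -1988884 + \frac{339}{1 + 108819} = -1988884 + \frac{339}{108820} = - \frac{216430356541}{108820}$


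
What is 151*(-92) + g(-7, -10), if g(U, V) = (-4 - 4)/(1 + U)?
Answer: -41672/3 ≈ -13891.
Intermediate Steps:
g(U, V) = -8/(1 + U)
151*(-92) + g(-7, -10) = 151*(-92) - 8/(1 - 7) = -13892 - 8/(-6) = -13892 - 8*(-1/6) = -13892 + 4/3 = -41672/3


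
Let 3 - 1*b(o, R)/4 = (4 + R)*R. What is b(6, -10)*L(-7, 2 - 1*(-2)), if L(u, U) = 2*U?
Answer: -1824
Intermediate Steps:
b(o, R) = 12 - 4*R*(4 + R) (b(o, R) = 12 - 4*(4 + R)*R = 12 - 4*R*(4 + R))
b(6, -10)*L(-7, 2 - 1*(-2)) = (12 - 16*(-10) - 4*(-10)²)*(2*(2 - 1*(-2))) = (12 + 160 - 4*100)*(2*(2 + 2)) = (12 + 160 - 400)*(2*4) = -228*8 = -1824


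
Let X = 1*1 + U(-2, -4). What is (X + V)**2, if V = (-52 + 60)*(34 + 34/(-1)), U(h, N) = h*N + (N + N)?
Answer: 1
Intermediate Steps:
U(h, N) = 2*N + N*h (U(h, N) = N*h + 2*N = 2*N + N*h)
V = 0 (V = 8*(34 + 34*(-1)) = 8*(34 - 34) = 8*0 = 0)
X = 1 (X = 1*1 - 4*(2 - 2) = 1 - 4*0 = 1 + 0 = 1)
(X + V)**2 = (1 + 0)**2 = 1**2 = 1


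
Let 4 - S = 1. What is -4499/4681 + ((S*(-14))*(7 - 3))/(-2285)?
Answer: -9493807/10696085 ≈ -0.88760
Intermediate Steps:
S = 3 (S = 4 - 1*1 = 4 - 1 = 3)
-4499/4681 + ((S*(-14))*(7 - 3))/(-2285) = -4499/4681 + ((3*(-14))*(7 - 3))/(-2285) = -4499*1/4681 - 42*4*(-1/2285) = -4499/4681 - 168*(-1/2285) = -4499/4681 + 168/2285 = -9493807/10696085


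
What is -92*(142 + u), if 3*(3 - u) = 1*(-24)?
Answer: -14076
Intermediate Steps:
u = 11 (u = 3 - (-24)/3 = 3 - ⅓*(-24) = 3 + 8 = 11)
-92*(142 + u) = -92*(142 + 11) = -92*153 = -14076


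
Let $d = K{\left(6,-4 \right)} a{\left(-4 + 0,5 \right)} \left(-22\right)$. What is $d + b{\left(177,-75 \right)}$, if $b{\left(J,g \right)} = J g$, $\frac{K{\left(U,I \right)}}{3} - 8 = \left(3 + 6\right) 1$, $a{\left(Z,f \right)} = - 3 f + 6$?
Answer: $-3177$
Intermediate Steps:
$a{\left(Z,f \right)} = 6 - 3 f$
$K{\left(U,I \right)} = 51$ ($K{\left(U,I \right)} = 24 + 3 \left(3 + 6\right) 1 = 24 + 3 \cdot 9 \cdot 1 = 24 + 3 \cdot 9 = 24 + 27 = 51$)
$d = 10098$ ($d = 51 \left(6 - 15\right) \left(-22\right) = 51 \left(-9\right) \left(-22\right) = \left(-459\right) \left(-22\right) = 10098$)
$d + b{\left(177,-75 \right)} = 10098 + 177 \left(-75\right) = 10098 - 13275 = -3177$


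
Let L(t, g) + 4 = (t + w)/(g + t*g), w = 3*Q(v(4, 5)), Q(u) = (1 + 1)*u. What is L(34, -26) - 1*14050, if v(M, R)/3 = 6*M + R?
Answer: -6394848/455 ≈ -14055.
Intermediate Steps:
v(M, R) = 3*R + 18*M (v(M, R) = 3*(6*M + R) = 3*(R + 6*M) = 3*R + 18*M)
Q(u) = 2*u
w = 522 (w = 3*(2*(3*5 + 18*4)) = 3*(2*(15 + 72)) = 3*(2*87) = 3*174 = 522)
L(t, g) = -4 + (522 + t)/(g + g*t) (L(t, g) = -4 + (t + 522)/(g + t*g) = -4 + (522 + t)/(g + g*t))
L(34, -26) - 1*14050 = (522 + 34 - 4*(-26) - 4*(-26)*34)/((-26)*(1 + 34)) - 1*14050 = -1/26*(522 + 34 + 104 + 3536)/35 - 14050 = -1/26*1/35*4196 - 14050 = -2098/455 - 14050 = -6394848/455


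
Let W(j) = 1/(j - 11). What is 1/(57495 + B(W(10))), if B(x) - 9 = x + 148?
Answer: 1/57651 ≈ 1.7346e-5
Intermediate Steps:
W(j) = 1/(-11 + j)
B(x) = 157 + x (B(x) = 9 + (x + 148) = 9 + (148 + x) = 157 + x)
1/(57495 + B(W(10))) = 1/(57495 + (157 + 1/(-11 + 10))) = 1/(57495 + (157 + 1/(-1))) = 1/(57495 + (157 - 1)) = 1/(57495 + 156) = 1/57651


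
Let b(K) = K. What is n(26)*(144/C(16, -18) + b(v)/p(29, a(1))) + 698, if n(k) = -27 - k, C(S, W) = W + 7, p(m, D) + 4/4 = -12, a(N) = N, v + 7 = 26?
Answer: 210107/143 ≈ 1469.3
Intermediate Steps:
v = 19 (v = -7 + 26 = 19)
p(m, D) = -13 (p(m, D) = -1 - 12 = -13)
C(S, W) = 7 + W
n(26)*(144/C(16, -18) + b(v)/p(29, a(1))) + 698 = (-27 - 1*26)*(144/(7 - 18) + 19/(-13)) + 698 = (-27 - 26)*(144/(-11) + 19*(-1/13)) + 698 = -53*(144*(-1/11) - 19/13) + 698 = -53*(-144/11 - 19/13) + 698 = -53*(-2081/143) + 698 = 110293/143 + 698 = 210107/143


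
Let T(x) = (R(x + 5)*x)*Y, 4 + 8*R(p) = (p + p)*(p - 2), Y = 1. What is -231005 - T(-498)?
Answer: 60302207/2 ≈ 3.0151e+7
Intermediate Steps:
R(p) = -½ + p*(-2 + p)/4 (R(p) = -½ + ((p + p)*(p - 2))/8 = -½ + ((2*p)*(-2 + p))/8 = -½ + (2*p*(-2 + p))/8 = -½ + p*(-2 + p)/4)
T(x) = x*(-3 - x/2 + (5 + x)²/4) (T(x) = ((-½ - (x + 5)/2 + (x + 5)²/4)*x)*1 = ((-½ - (5 + x)/2 + (5 + x)²/4)*x)*1 = ((-½ + (-5/2 - x/2) + (5 + x)²/4)*x)*1 = ((-3 - x/2 + (5 + x)²/4)*x)*1 = (x*(-3 - x/2 + (5 + x)²/4))*1 = x*(-3 - x/2 + (5 + x)²/4))
-231005 - T(-498) = -231005 - (-498)*(13 + (-498)² + 8*(-498))/4 = -231005 - (-498)*(13 + 248004 - 3984)/4 = -231005 - (-498)*244033/4 = -231005 - 1*(-60764217/2) = -231005 + 60764217/2 = 60302207/2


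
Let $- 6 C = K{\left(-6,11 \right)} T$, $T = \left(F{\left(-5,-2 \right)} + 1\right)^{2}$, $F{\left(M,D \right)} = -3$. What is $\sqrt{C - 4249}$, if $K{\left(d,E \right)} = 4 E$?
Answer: $\frac{i \sqrt{38505}}{3} \approx 65.409 i$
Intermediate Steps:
$T = 4$ ($T = \left(-3 + 1\right)^{2} = \left(-2\right)^{2} = 4$)
$C = - \frac{88}{3}$ ($C = - \frac{4 \cdot 11 \cdot 4}{6} = - \frac{44 \cdot 4}{6} = \left(- \frac{1}{6}\right) 176 = - \frac{88}{3} \approx -29.333$)
$\sqrt{C - 4249} = \sqrt{- \frac{88}{3} - 4249} = \sqrt{- \frac{12835}{3}} = \frac{i \sqrt{38505}}{3}$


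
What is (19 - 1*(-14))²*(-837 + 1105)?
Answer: 291852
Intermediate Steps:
(19 - 1*(-14))²*(-837 + 1105) = (19 + 14)²*268 = 33²*268 = 1089*268 = 291852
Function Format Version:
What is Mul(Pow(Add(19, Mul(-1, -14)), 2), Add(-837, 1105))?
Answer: 291852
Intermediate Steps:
Mul(Pow(Add(19, Mul(-1, -14)), 2), Add(-837, 1105)) = Mul(Pow(Add(19, 14), 2), 268) = Mul(Pow(33, 2), 268) = Mul(1089, 268) = 291852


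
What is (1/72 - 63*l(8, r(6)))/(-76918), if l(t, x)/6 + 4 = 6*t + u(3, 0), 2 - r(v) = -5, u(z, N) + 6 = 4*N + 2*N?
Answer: 1034207/5538096 ≈ 0.18674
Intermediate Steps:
u(z, N) = -6 + 6*N (u(z, N) = -6 + (4*N + 2*N) = -6 + 6*N)
r(v) = 7 (r(v) = 2 - 1*(-5) = 2 + 5 = 7)
l(t, x) = -60 + 36*t (l(t, x) = -24 + 6*(6*t + (-6 + 6*0)) = -24 + 6*(6*t + (-6 + 0)) = -24 + 6*(6*t - 6) = -24 + 6*(-6 + 6*t) = -24 + (-36 + 36*t) = -60 + 36*t)
(1/72 - 63*l(8, r(6)))/(-76918) = (1/72 - 63*(-60 + 36*8))/(-76918) = (1/72 - 63*(-60 + 288))*(-1/76918) = (1/72 - 63*228)*(-1/76918) = (1/72 - 14364)*(-1/76918) = -1034207/72*(-1/76918) = 1034207/5538096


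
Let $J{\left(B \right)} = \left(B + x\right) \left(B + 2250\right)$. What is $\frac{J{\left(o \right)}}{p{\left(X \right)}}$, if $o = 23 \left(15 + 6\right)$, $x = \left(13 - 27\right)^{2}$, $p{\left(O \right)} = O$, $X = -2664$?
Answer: $- \frac{618569}{888} \approx -696.59$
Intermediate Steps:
$x = 196$ ($x = \left(-14\right)^{2} = 196$)
$o = 483$ ($o = 23 \cdot 21 = 483$)
$J{\left(B \right)} = \left(196 + B\right) \left(2250 + B\right)$ ($J{\left(B \right)} = \left(B + 196\right) \left(B + 2250\right) = \left(196 + B\right) \left(2250 + B\right)$)
$\frac{J{\left(o \right)}}{p{\left(X \right)}} = \frac{441000 + 483^{2} + 2446 \cdot 483}{-2664} = \left(441000 + 233289 + 1181418\right) \left(- \frac{1}{2664}\right) = 1855707 \left(- \frac{1}{2664}\right) = - \frac{618569}{888}$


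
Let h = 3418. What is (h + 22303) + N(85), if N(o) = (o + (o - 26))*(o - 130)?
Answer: 19241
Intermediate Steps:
N(o) = (-130 + o)*(-26 + 2*o) (N(o) = (o + (-26 + o))*(-130 + o) = (-26 + 2*o)*(-130 + o) = (-130 + o)*(-26 + 2*o))
(h + 22303) + N(85) = (3418 + 22303) + (3380 - 286*85 + 2*85²) = 25721 + (3380 - 24310 + 2*7225) = 25721 + (3380 - 24310 + 14450) = 25721 - 6480 = 19241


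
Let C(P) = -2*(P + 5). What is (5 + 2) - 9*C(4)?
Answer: 169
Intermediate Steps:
C(P) = -10 - 2*P (C(P) = -2*(5 + P) = -10 - 2*P)
(5 + 2) - 9*C(4) = (5 + 2) - 9*(-10 - 2*4) = 7 - 9*(-10 - 8) = 7 - 9*(-18) = 7 + 162 = 169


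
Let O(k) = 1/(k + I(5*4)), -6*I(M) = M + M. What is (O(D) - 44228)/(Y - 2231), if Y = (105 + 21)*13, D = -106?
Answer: 14949067/200434 ≈ 74.583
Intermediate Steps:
I(M) = -M/3 (I(M) = -(M + M)/6 = -M/3)
O(k) = 1/(-20/3 + k) (O(k) = 1/(k - 5*4/3) = 1/(k - ⅓*20) = 1/(k - 20/3) = 1/(-20/3 + k))
Y = 1638 (Y = 126*13 = 1638)
(O(D) - 44228)/(Y - 2231) = (3/(-20 + 3*(-106)) - 44228)/(1638 - 2231) = (3/(-20 - 318) - 44228)/(-593) = (3/(-338) - 44228)*(-1/593) = (3*(-1/338) - 44228)*(-1/593) = (-3/338 - 44228)*(-1/593) = -14949067/338*(-1/593) = 14949067/200434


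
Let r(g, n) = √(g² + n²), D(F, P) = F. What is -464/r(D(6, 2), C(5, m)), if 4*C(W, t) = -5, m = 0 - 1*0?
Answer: -1856*√601/601 ≈ -75.708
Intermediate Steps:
m = 0 (m = 0 + 0 = 0)
C(W, t) = -5/4 (C(W, t) = (¼)*(-5) = -5/4)
-464/r(D(6, 2), C(5, m)) = -464/√(6² + (-5/4)²) = -464/√(36 + 25/16) = -464*4*√601/601 = -1856*√601/601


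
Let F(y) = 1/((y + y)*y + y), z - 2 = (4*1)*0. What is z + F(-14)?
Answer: 757/378 ≈ 2.0026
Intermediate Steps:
z = 2 (z = 2 + (4*1)*0 = 2 + 4*0 = 2 + 0 = 2)
F(y) = 1/(y + 2*y²) (F(y) = 1/((2*y)*y + y) = 1/(2*y² + y) = 1/(y + 2*y²))
z + F(-14) = 2 + 1/((-14)*(1 + 2*(-14))) = 2 - 1/(14*(1 - 28)) = 2 - 1/14/(-27) = 2 - 1/14*(-1/27) = 2 + 1/378 = 757/378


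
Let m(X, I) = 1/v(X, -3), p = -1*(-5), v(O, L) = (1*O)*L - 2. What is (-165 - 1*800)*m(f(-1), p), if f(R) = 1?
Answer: 193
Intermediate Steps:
v(O, L) = -2 + L*O (v(O, L) = O*L - 2 = L*O - 2 = -2 + L*O)
p = 5
m(X, I) = 1/(-2 - 3*X)
(-165 - 1*800)*m(f(-1), p) = (-165 - 1*800)*(-1/(2 + 3*1)) = (-165 - 800)*(-1/(2 + 3)) = -(-965)/5 = -965*(-⅕) = 193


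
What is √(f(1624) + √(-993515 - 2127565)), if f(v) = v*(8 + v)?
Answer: √(2650368 + 2*I*√780270) ≈ 1628.0 + 0.543*I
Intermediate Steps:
√(f(1624) + √(-993515 - 2127565)) = √(1624*(8 + 1624) + √(-993515 - 2127565)) = √(1624*1632 + √(-3121080)) = √(2650368 + 2*I*√780270)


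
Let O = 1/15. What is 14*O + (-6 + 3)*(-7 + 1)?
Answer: 284/15 ≈ 18.933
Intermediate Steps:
O = 1/15 (O = 1*(1/15) = 1/15 ≈ 0.066667)
14*O + (-6 + 3)*(-7 + 1) = 14*(1/15) + (-6 + 3)*(-7 + 1) = 14/15 - 3*(-6) = 14/15 + 18 = 284/15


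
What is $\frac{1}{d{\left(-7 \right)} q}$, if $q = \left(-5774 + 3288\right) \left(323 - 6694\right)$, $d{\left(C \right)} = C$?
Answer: $- \frac{1}{110868142} \approx -9.0197 \cdot 10^{-9}$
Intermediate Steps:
$q = 15838306$ ($q = \left(-2486\right) \left(-6371\right) = 15838306$)
$\frac{1}{d{\left(-7 \right)} q} = \frac{1}{\left(-7\right) 15838306} = \frac{1}{-110868142} = - \frac{1}{110868142}$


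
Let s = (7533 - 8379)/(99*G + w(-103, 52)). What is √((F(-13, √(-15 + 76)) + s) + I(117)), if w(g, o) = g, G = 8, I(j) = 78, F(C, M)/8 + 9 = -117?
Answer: 4*I*√27629589/689 ≈ 30.516*I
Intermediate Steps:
F(C, M) = -1008 (F(C, M) = -72 + 8*(-117) = -72 - 936 = -1008)
s = -846/689 (s = (7533 - 8379)/(99*8 - 103) = -846/(792 - 103) = -846/689 ≈ -1.2279)
√((F(-13, √(-15 + 76)) + s) + I(117)) = √((-1008 - 846/689) + 78) = √(-695358/689 + 78) = √(-641616/689) = 4*I*√27629589/689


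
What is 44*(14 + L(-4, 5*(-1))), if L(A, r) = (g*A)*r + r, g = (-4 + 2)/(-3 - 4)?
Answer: 4532/7 ≈ 647.43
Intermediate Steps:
g = 2/7 (g = -2/(-7) = -2*(-1/7) = 2/7 ≈ 0.28571)
L(A, r) = r + 2*A*r/7 (L(A, r) = (2*A/7)*r + r = 2*A*r/7 + r = r + 2*A*r/7)
44*(14 + L(-4, 5*(-1))) = 44*(14 + (5*(-1))*(7 + 2*(-4))/7) = 44*(14 + (1/7)*(-5)*(7 - 8)) = 44*(14 + (1/7)*(-5)*(-1)) = 44*(14 + 5/7) = 44*(103/7) = 4532/7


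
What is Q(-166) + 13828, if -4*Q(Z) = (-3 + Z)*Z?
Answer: 13629/2 ≈ 6814.5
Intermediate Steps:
Q(Z) = -Z*(-3 + Z)/4 (Q(Z) = -(-3 + Z)*Z/4 = -Z*(-3 + Z)/4)
Q(-166) + 13828 = (¼)*(-166)*(3 - 1*(-166)) + 13828 = (¼)*(-166)*(3 + 166) + 13828 = (¼)*(-166)*169 + 13828 = -14027/2 + 13828 = 13629/2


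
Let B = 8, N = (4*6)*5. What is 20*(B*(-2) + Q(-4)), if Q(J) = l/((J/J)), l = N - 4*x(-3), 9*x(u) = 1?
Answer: 18640/9 ≈ 2071.1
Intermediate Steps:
x(u) = ⅑ (x(u) = (⅑)*1 = ⅑)
N = 120 (N = 24*5 = 120)
l = 1076/9 (l = 120 - 4*⅑ = 120 - 4/9 = 1076/9 ≈ 119.56)
Q(J) = 1076/9 (Q(J) = 1076/(9*((J/J))) = (1076/9)/1 = (1076/9)*1 = 1076/9)
20*(B*(-2) + Q(-4)) = 20*(8*(-2) + 1076/9) = 20*(-16 + 1076/9) = 20*(932/9) = 18640/9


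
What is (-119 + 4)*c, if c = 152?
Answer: -17480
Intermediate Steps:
(-119 + 4)*c = (-119 + 4)*152 = -115*152 = -17480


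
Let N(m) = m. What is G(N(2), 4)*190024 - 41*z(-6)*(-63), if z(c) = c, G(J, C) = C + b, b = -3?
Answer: 174526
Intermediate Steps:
G(J, C) = -3 + C (G(J, C) = C - 3 = -3 + C)
G(N(2), 4)*190024 - 41*z(-6)*(-63) = (-3 + 4)*190024 - 41*(-6)*(-63) = 1*190024 - (-246)*(-63) = 190024 - 1*15498 = 190024 - 15498 = 174526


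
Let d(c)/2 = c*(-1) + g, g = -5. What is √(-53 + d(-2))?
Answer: I*√59 ≈ 7.6811*I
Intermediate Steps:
d(c) = -10 - 2*c (d(c) = 2*(c*(-1) - 5) = 2*(-c - 5) = 2*(-5 - c) = -10 - 2*c)
√(-53 + d(-2)) = √(-53 + (-10 - 2*(-2))) = √(-53 + (-10 + 4)) = √(-53 - 6) = √(-59) = I*√59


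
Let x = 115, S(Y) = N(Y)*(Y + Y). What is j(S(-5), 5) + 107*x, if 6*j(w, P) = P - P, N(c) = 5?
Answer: 12305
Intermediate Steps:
S(Y) = 10*Y (S(Y) = 5*(Y + Y) = 5*(2*Y) = 10*Y)
j(w, P) = 0 (j(w, P) = (P - P)/6 = (1/6)*0 = 0)
j(S(-5), 5) + 107*x = 0 + 107*115 = 0 + 12305 = 12305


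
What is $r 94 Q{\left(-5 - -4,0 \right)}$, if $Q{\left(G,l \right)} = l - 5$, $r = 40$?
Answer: $-18800$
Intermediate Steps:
$Q{\left(G,l \right)} = -5 + l$
$r 94 Q{\left(-5 - -4,0 \right)} = 40 \cdot 94 \left(-5 + 0\right) = 3760 \left(-5\right) = -18800$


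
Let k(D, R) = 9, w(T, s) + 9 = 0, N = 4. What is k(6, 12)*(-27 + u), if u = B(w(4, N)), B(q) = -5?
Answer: -288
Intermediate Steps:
w(T, s) = -9 (w(T, s) = -9 + 0 = -9)
u = -5
k(6, 12)*(-27 + u) = 9*(-27 - 5) = 9*(-32) = -288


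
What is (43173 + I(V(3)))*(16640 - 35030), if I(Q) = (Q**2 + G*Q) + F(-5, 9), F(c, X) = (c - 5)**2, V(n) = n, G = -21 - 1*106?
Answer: -788949390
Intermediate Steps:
G = -127 (G = -21 - 106 = -127)
F(c, X) = (-5 + c)**2
I(Q) = 100 + Q**2 - 127*Q (I(Q) = (Q**2 - 127*Q) + (-5 - 5)**2 = (Q**2 - 127*Q) + (-10)**2 = (Q**2 - 127*Q) + 100 = 100 + Q**2 - 127*Q)
(43173 + I(V(3)))*(16640 - 35030) = (43173 + (100 + 3**2 - 127*3))*(16640 - 35030) = (43173 + (100 + 9 - 381))*(-18390) = (43173 - 272)*(-18390) = 42901*(-18390) = -788949390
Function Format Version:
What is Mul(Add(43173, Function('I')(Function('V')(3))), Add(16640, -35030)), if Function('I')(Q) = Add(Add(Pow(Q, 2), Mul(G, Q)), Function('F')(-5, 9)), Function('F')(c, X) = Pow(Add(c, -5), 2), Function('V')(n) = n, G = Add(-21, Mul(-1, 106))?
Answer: -788949390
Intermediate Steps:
G = -127 (G = Add(-21, -106) = -127)
Function('F')(c, X) = Pow(Add(-5, c), 2)
Function('I')(Q) = Add(100, Pow(Q, 2), Mul(-127, Q)) (Function('I')(Q) = Add(Add(Pow(Q, 2), Mul(-127, Q)), Pow(Add(-5, -5), 2)) = Add(Add(Pow(Q, 2), Mul(-127, Q)), Pow(-10, 2)) = Add(Add(Pow(Q, 2), Mul(-127, Q)), 100) = Add(100, Pow(Q, 2), Mul(-127, Q)))
Mul(Add(43173, Function('I')(Function('V')(3))), Add(16640, -35030)) = Mul(Add(43173, Add(100, Pow(3, 2), Mul(-127, 3))), Add(16640, -35030)) = Mul(Add(43173, Add(100, 9, -381)), -18390) = Mul(Add(43173, -272), -18390) = Mul(42901, -18390) = -788949390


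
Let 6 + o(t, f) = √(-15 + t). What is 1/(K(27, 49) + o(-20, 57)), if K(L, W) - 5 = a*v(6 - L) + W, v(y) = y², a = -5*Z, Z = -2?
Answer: 4458/19873799 - I*√35/19873799 ≈ 0.00022432 - 2.9768e-7*I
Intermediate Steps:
o(t, f) = -6 + √(-15 + t)
a = 10 (a = -5*(-2) = 10)
K(L, W) = 5 + W + 10*(6 - L)² (K(L, W) = 5 + (10*(6 - L)² + W) = 5 + (W + 10*(6 - L)²) = 5 + W + 10*(6 - L)²)
1/(K(27, 49) + o(-20, 57)) = 1/((5 + 49 + 10*(-6 + 27)²) + (-6 + √(-15 - 20))) = 1/((5 + 49 + 10*21²) + (-6 + √(-35))) = 1/((5 + 49 + 10*441) + (-6 + I*√35)) = 1/((5 + 49 + 4410) + (-6 + I*√35)) = 1/(4464 + (-6 + I*√35)) = 1/(4458 + I*√35)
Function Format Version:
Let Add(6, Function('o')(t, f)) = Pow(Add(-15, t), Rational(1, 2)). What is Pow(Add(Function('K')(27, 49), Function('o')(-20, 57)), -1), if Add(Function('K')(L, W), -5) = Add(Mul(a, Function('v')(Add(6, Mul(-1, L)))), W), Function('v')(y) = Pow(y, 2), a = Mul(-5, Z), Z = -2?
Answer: Add(Rational(4458, 19873799), Mul(Rational(-1, 19873799), I, Pow(35, Rational(1, 2)))) ≈ Add(0.00022432, Mul(-2.9768e-7, I))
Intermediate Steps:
Function('o')(t, f) = Add(-6, Pow(Add(-15, t), Rational(1, 2)))
a = 10 (a = Mul(-5, -2) = 10)
Function('K')(L, W) = Add(5, W, Mul(10, Pow(Add(6, Mul(-1, L)), 2))) (Function('K')(L, W) = Add(5, Add(Mul(10, Pow(Add(6, Mul(-1, L)), 2)), W)) = Add(5, Add(W, Mul(10, Pow(Add(6, Mul(-1, L)), 2)))) = Add(5, W, Mul(10, Pow(Add(6, Mul(-1, L)), 2))))
Pow(Add(Function('K')(27, 49), Function('o')(-20, 57)), -1) = Pow(Add(Add(5, 49, Mul(10, Pow(Add(-6, 27), 2))), Add(-6, Pow(Add(-15, -20), Rational(1, 2)))), -1) = Pow(Add(Add(5, 49, Mul(10, Pow(21, 2))), Add(-6, Pow(-35, Rational(1, 2)))), -1) = Pow(Add(Add(5, 49, Mul(10, 441)), Add(-6, Mul(I, Pow(35, Rational(1, 2))))), -1) = Pow(Add(Add(5, 49, 4410), Add(-6, Mul(I, Pow(35, Rational(1, 2))))), -1) = Pow(Add(4464, Add(-6, Mul(I, Pow(35, Rational(1, 2))))), -1) = Pow(Add(4458, Mul(I, Pow(35, Rational(1, 2)))), -1)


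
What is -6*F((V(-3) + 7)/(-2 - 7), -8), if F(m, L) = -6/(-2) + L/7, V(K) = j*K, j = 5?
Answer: -78/7 ≈ -11.143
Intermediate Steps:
V(K) = 5*K
F(m, L) = 3 + L/7 (F(m, L) = -6*(-½) + L*(⅐) = 3 + L/7)
-6*F((V(-3) + 7)/(-2 - 7), -8) = -6*(3 + (⅐)*(-8)) = -6*(3 - 8/7) = -6*13/7 = -78/7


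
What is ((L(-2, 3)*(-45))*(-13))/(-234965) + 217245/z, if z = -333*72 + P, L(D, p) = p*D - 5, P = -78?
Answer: -3392678929/376789874 ≈ -9.0042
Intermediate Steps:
L(D, p) = -5 + D*p (L(D, p) = D*p - 5 = -5 + D*p)
z = -24054 (z = -333*72 - 78 = -23976 - 78 = -24054)
((L(-2, 3)*(-45))*(-13))/(-234965) + 217245/z = (((-5 - 2*3)*(-45))*(-13))/(-234965) + 217245/(-24054) = (((-5 - 6)*(-45))*(-13))*(-1/234965) + 217245*(-1/24054) = (-11*(-45)*(-13))*(-1/234965) - 72415/8018 = (495*(-13))*(-1/234965) - 72415/8018 = -6435*(-1/234965) - 72415/8018 = 1287/46993 - 72415/8018 = -3392678929/376789874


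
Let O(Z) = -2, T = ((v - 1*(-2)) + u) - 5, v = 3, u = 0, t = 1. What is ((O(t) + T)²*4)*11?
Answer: 176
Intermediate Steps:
T = 0 (T = ((3 - 1*(-2)) + 0) - 5 = ((3 + 2) + 0) - 5 = (5 + 0) - 5 = 5 - 5 = 0)
((O(t) + T)²*4)*11 = ((-2 + 0)²*4)*11 = ((-2)²*4)*11 = (4*4)*11 = 16*11 = 176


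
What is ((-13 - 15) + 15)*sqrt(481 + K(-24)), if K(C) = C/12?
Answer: -13*sqrt(479) ≈ -284.52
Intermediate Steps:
K(C) = C/12 (K(C) = C*(1/12) = C/12)
((-13 - 15) + 15)*sqrt(481 + K(-24)) = ((-13 - 15) + 15)*sqrt(481 + (1/12)*(-24)) = (-28 + 15)*sqrt(481 - 2) = -13*sqrt(479)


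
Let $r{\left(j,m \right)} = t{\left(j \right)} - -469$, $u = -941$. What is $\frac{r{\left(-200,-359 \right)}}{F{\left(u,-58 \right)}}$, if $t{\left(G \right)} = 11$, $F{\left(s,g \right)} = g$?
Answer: $- \frac{240}{29} \approx -8.2759$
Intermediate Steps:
$r{\left(j,m \right)} = 480$ ($r{\left(j,m \right)} = 11 - -469 = 11 + 469 = 480$)
$\frac{r{\left(-200,-359 \right)}}{F{\left(u,-58 \right)}} = \frac{480}{-58} = 480 \left(- \frac{1}{58}\right) = - \frac{240}{29}$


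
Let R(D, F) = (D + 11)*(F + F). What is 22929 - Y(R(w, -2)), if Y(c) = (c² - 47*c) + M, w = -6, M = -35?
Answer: 21624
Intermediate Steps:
R(D, F) = 2*F*(11 + D) (R(D, F) = (11 + D)*(2*F) = 2*F*(11 + D))
Y(c) = -35 + c² - 47*c (Y(c) = (c² - 47*c) - 35 = -35 + c² - 47*c)
22929 - Y(R(w, -2)) = 22929 - (-35 + (2*(-2)*(11 - 6))² - 94*(-2)*(11 - 6)) = 22929 - (-35 + (2*(-2)*5)² - 94*(-2)*5) = 22929 - (-35 + (-20)² - 47*(-20)) = 22929 - (-35 + 400 + 940) = 22929 - 1*1305 = 22929 - 1305 = 21624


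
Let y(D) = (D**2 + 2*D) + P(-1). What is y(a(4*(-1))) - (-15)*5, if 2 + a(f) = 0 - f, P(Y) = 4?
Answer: 87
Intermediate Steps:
a(f) = -2 - f (a(f) = -2 + (0 - f) = -2 - f)
y(D) = 4 + D**2 + 2*D (y(D) = (D**2 + 2*D) + 4 = 4 + D**2 + 2*D)
y(a(4*(-1))) - (-15)*5 = (4 + (-2 - 4*(-1))**2 + 2*(-2 - 4*(-1))) - (-15)*5 = (4 + (-2 - 1*(-4))**2 + 2*(-2 - 1*(-4))) - 1*(-75) = (4 + (-2 + 4)**2 + 2*(-2 + 4)) + 75 = (4 + 2**2 + 2*2) + 75 = (4 + 4 + 4) + 75 = 12 + 75 = 87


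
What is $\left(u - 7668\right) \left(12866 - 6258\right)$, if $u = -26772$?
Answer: $-227579520$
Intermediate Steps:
$\left(u - 7668\right) \left(12866 - 6258\right) = \left(-26772 - 7668\right) \left(12866 - 6258\right) = - 34440 \left(12866 - 6258\right) = \left(-34440\right) 6608 = -227579520$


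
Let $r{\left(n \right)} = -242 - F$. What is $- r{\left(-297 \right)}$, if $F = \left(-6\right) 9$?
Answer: $188$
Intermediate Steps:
$F = -54$
$r{\left(n \right)} = -188$ ($r{\left(n \right)} = -242 - -54 = -242 + 54 = -188$)
$- r{\left(-297 \right)} = \left(-1\right) \left(-188\right) = 188$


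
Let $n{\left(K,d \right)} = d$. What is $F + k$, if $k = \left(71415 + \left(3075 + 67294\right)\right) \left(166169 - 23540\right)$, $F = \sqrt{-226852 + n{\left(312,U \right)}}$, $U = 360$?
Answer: $20222510136 + 2 i \sqrt{56623} \approx 2.0223 \cdot 10^{10} + 475.91 i$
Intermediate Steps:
$F = 2 i \sqrt{56623}$ ($F = \sqrt{-226852 + 360} = \sqrt{-226492} = 2 i \sqrt{56623} \approx 475.91 i$)
$k = 20222510136$ ($k = \left(71415 + 70369\right) 142629 = 141784 \cdot 142629 = 20222510136$)
$F + k = 2 i \sqrt{56623} + 20222510136 = 20222510136 + 2 i \sqrt{56623}$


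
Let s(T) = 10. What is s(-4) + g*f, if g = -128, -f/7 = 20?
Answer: 17930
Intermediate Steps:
f = -140 (f = -7*20 = -140)
s(-4) + g*f = 10 - 128*(-140) = 10 + 17920 = 17930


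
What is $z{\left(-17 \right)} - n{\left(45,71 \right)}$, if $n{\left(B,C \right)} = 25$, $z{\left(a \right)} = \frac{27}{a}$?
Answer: $- \frac{452}{17} \approx -26.588$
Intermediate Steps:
$z{\left(-17 \right)} - n{\left(45,71 \right)} = \frac{27}{-17} - 25 = 27 \left(- \frac{1}{17}\right) - 25 = - \frac{27}{17} - 25 = - \frac{452}{17}$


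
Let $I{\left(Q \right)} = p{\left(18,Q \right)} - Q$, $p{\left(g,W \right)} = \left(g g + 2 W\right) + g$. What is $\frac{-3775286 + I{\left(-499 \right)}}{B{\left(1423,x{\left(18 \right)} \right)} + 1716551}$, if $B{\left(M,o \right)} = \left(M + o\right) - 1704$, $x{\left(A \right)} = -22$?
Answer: $- \frac{3775443}{1716248} \approx -2.1998$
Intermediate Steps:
$p{\left(g,W \right)} = g + g^{2} + 2 W$ ($p{\left(g,W \right)} = \left(g^{2} + 2 W\right) + g = g + g^{2} + 2 W$)
$I{\left(Q \right)} = 342 + Q$ ($I{\left(Q \right)} = \left(18 + 18^{2} + 2 Q\right) - Q = \left(18 + 324 + 2 Q\right) - Q = \left(342 + 2 Q\right) - Q = 342 + Q$)
$B{\left(M,o \right)} = -1704 + M + o$
$\frac{-3775286 + I{\left(-499 \right)}}{B{\left(1423,x{\left(18 \right)} \right)} + 1716551} = \frac{-3775286 + \left(342 - 499\right)}{\left(-1704 + 1423 - 22\right) + 1716551} = \frac{-3775286 - 157}{-303 + 1716551} = - \frac{3775443}{1716248}$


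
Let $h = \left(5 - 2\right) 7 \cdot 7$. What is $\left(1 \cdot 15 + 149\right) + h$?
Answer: $311$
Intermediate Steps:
$h = 147$ ($h = 3 \cdot 7 \cdot 7 = 21 \cdot 7 = 147$)
$\left(1 \cdot 15 + 149\right) + h = \left(1 \cdot 15 + 149\right) + 147 = \left(15 + 149\right) + 147 = 164 + 147 = 311$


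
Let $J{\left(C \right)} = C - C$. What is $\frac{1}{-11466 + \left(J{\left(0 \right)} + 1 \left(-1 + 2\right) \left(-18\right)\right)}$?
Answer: $- \frac{1}{11484} \approx -8.7078 \cdot 10^{-5}$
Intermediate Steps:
$J{\left(C \right)} = 0$
$\frac{1}{-11466 + \left(J{\left(0 \right)} + 1 \left(-1 + 2\right) \left(-18\right)\right)} = \frac{1}{-11466 + \left(0 + 1 \left(-1 + 2\right) \left(-18\right)\right)} = \frac{1}{-11466 + \left(0 + 1 \cdot 1 \left(-18\right)\right)} = \frac{1}{-11466 + \left(0 + 1 \left(-18\right)\right)} = \frac{1}{-11466 + \left(0 - 18\right)} = \frac{1}{-11466 - 18} = \frac{1}{-11484} = - \frac{1}{11484}$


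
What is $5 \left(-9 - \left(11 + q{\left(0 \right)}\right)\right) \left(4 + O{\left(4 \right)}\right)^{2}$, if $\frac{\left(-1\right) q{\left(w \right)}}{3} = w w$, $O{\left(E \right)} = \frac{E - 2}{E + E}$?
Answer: $- \frac{7225}{4} \approx -1806.3$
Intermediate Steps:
$O{\left(E \right)} = \frac{-2 + E}{2 E}$
$q{\left(w \right)} = - 3 w^{2}$ ($q{\left(w \right)} = - 3 w w = - 3 w^{2}$)
$5 \left(-9 - \left(11 + q{\left(0 \right)}\right)\right) \left(4 + O{\left(4 \right)}\right)^{2} = 5 \left(-9 - \left(11 - 3 \cdot 0^{2}\right)\right) \left(4 + \frac{-2 + 4}{2 \cdot 4}\right)^{2} = 5 \left(-9 - \left(11 - 0\right)\right) \left(4 + \frac{1}{2} \cdot \frac{1}{4} \cdot 2\right)^{2} = 5 \left(-9 - \left(11 + 0\right)\right) \left(4 + \frac{1}{4}\right)^{2} = 5 \left(-9 - 11\right) \left(\frac{17}{4}\right)^{2} = 5 \left(-9 - 11\right) \frac{289}{16} = 5 \left(-20\right) \frac{289}{16} = \left(-100\right) \frac{289}{16} = - \frac{7225}{4}$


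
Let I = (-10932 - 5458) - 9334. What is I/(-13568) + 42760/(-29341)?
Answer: 43650051/99524672 ≈ 0.43859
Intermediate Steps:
I = -25724 (I = -16390 - 9334 = -25724)
I/(-13568) + 42760/(-29341) = -25724/(-13568) + 42760/(-29341) = -25724*(-1/13568) + 42760*(-1/29341) = 6431/3392 - 42760/29341 = 43650051/99524672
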